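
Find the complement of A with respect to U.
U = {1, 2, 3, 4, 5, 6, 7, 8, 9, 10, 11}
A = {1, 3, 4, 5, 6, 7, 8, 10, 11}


Universal set U = {1, 2, 3, 4, 5, 6, 7, 8, 9, 10, 11}
Set A = {1, 3, 4, 5, 6, 7, 8, 10, 11}
A' = U \ A = elements in U but not in A
Checking each element of U:
1 (in A, exclude), 2 (not in A, include), 3 (in A, exclude), 4 (in A, exclude), 5 (in A, exclude), 6 (in A, exclude), 7 (in A, exclude), 8 (in A, exclude), 9 (not in A, include), 10 (in A, exclude), 11 (in A, exclude)
A' = {2, 9}

{2, 9}


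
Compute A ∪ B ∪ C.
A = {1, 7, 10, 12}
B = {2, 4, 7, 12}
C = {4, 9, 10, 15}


Set A = {1, 7, 10, 12}
Set B = {2, 4, 7, 12}
Set C = {4, 9, 10, 15}
First, A ∪ B = {1, 2, 4, 7, 10, 12}
Then, (A ∪ B) ∪ C = {1, 2, 4, 7, 9, 10, 12, 15}

{1, 2, 4, 7, 9, 10, 12, 15}


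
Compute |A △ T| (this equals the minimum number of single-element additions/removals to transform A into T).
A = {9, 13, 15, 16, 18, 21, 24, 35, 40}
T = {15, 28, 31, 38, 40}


Set A = {9, 13, 15, 16, 18, 21, 24, 35, 40}
Set T = {15, 28, 31, 38, 40}
Elements to remove from A (in A, not in T): {9, 13, 16, 18, 21, 24, 35} → 7 removals
Elements to add to A (in T, not in A): {28, 31, 38} → 3 additions
Total edits = 7 + 3 = 10

10


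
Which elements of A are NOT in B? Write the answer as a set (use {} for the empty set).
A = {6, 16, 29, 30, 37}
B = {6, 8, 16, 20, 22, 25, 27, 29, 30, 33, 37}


Set A = {6, 16, 29, 30, 37}
Set B = {6, 8, 16, 20, 22, 25, 27, 29, 30, 33, 37}
Check each element of A against B:
6 ∈ B, 16 ∈ B, 29 ∈ B, 30 ∈ B, 37 ∈ B
Elements of A not in B: {}

{}


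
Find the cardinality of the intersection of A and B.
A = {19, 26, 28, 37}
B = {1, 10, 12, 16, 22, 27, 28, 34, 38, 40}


Set A = {19, 26, 28, 37}
Set B = {1, 10, 12, 16, 22, 27, 28, 34, 38, 40}
A ∩ B = {28}
|A ∩ B| = 1

1


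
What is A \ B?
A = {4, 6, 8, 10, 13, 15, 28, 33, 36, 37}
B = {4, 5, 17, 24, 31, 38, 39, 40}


Set A = {4, 6, 8, 10, 13, 15, 28, 33, 36, 37}
Set B = {4, 5, 17, 24, 31, 38, 39, 40}
A \ B includes elements in A that are not in B.
Check each element of A:
4 (in B, remove), 6 (not in B, keep), 8 (not in B, keep), 10 (not in B, keep), 13 (not in B, keep), 15 (not in B, keep), 28 (not in B, keep), 33 (not in B, keep), 36 (not in B, keep), 37 (not in B, keep)
A \ B = {6, 8, 10, 13, 15, 28, 33, 36, 37}

{6, 8, 10, 13, 15, 28, 33, 36, 37}


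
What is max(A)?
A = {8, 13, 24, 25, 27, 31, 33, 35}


Set A = {8, 13, 24, 25, 27, 31, 33, 35}
Elements in ascending order: 8, 13, 24, 25, 27, 31, 33, 35
The largest element is 35.

35


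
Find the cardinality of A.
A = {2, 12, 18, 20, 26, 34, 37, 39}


Set A = {2, 12, 18, 20, 26, 34, 37, 39}
Listing elements: 2, 12, 18, 20, 26, 34, 37, 39
Counting: 8 elements
|A| = 8

8


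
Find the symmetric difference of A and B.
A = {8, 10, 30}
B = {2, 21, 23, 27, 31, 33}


Set A = {8, 10, 30}
Set B = {2, 21, 23, 27, 31, 33}
A △ B = (A \ B) ∪ (B \ A)
Elements in A but not B: {8, 10, 30}
Elements in B but not A: {2, 21, 23, 27, 31, 33}
A △ B = {2, 8, 10, 21, 23, 27, 30, 31, 33}

{2, 8, 10, 21, 23, 27, 30, 31, 33}


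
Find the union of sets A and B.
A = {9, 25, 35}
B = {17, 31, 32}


Set A = {9, 25, 35}
Set B = {17, 31, 32}
A ∪ B includes all elements in either set.
Elements from A: {9, 25, 35}
Elements from B not already included: {17, 31, 32}
A ∪ B = {9, 17, 25, 31, 32, 35}

{9, 17, 25, 31, 32, 35}


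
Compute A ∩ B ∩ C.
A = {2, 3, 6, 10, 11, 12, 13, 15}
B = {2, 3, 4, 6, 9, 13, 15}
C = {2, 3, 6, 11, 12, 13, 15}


Set A = {2, 3, 6, 10, 11, 12, 13, 15}
Set B = {2, 3, 4, 6, 9, 13, 15}
Set C = {2, 3, 6, 11, 12, 13, 15}
First, A ∩ B = {2, 3, 6, 13, 15}
Then, (A ∩ B) ∩ C = {2, 3, 6, 13, 15}

{2, 3, 6, 13, 15}


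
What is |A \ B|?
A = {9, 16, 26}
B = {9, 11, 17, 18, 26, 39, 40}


Set A = {9, 16, 26}
Set B = {9, 11, 17, 18, 26, 39, 40}
A \ B = {16}
|A \ B| = 1

1


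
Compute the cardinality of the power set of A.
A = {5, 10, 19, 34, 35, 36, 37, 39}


Set A = {5, 10, 19, 34, 35, 36, 37, 39}
|A| = 8
The power set P(A) contains all subsets of A.
|P(A)| = 2^|A| = 2^8 = 256

256


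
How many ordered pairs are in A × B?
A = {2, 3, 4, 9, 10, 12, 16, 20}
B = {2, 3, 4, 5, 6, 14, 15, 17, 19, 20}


Set A = {2, 3, 4, 9, 10, 12, 16, 20} has 8 elements.
Set B = {2, 3, 4, 5, 6, 14, 15, 17, 19, 20} has 10 elements.
|A × B| = |A| × |B| = 8 × 10 = 80

80


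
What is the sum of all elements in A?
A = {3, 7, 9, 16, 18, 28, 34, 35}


Set A = {3, 7, 9, 16, 18, 28, 34, 35}
Sum = 3 + 7 + 9 + 16 + 18 + 28 + 34 + 35 = 150

150


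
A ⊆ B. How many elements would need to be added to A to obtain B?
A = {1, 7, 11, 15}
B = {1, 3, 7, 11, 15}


Set A = {1, 7, 11, 15}, |A| = 4
Set B = {1, 3, 7, 11, 15}, |B| = 5
Since A ⊆ B: B \ A = {3}
|B| - |A| = 5 - 4 = 1

1


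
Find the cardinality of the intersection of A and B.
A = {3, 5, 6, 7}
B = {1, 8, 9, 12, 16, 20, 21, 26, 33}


Set A = {3, 5, 6, 7}
Set B = {1, 8, 9, 12, 16, 20, 21, 26, 33}
A ∩ B = {}
|A ∩ B| = 0

0


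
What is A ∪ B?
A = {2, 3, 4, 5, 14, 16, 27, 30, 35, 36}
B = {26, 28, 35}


Set A = {2, 3, 4, 5, 14, 16, 27, 30, 35, 36}
Set B = {26, 28, 35}
A ∪ B includes all elements in either set.
Elements from A: {2, 3, 4, 5, 14, 16, 27, 30, 35, 36}
Elements from B not already included: {26, 28}
A ∪ B = {2, 3, 4, 5, 14, 16, 26, 27, 28, 30, 35, 36}

{2, 3, 4, 5, 14, 16, 26, 27, 28, 30, 35, 36}


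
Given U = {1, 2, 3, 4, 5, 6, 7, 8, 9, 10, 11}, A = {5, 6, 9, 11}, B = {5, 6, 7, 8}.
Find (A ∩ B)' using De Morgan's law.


U = {1, 2, 3, 4, 5, 6, 7, 8, 9, 10, 11}
A = {5, 6, 9, 11}, B = {5, 6, 7, 8}
A ∩ B = {5, 6}
(A ∩ B)' = U \ (A ∩ B) = {1, 2, 3, 4, 7, 8, 9, 10, 11}
Verification via A' ∪ B': A' = {1, 2, 3, 4, 7, 8, 10}, B' = {1, 2, 3, 4, 9, 10, 11}
A' ∪ B' = {1, 2, 3, 4, 7, 8, 9, 10, 11} ✓

{1, 2, 3, 4, 7, 8, 9, 10, 11}


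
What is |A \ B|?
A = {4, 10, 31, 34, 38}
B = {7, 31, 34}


Set A = {4, 10, 31, 34, 38}
Set B = {7, 31, 34}
A \ B = {4, 10, 38}
|A \ B| = 3

3


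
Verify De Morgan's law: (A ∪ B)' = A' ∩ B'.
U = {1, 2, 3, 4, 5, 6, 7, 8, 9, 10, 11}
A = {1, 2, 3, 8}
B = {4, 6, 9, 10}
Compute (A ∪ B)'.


U = {1, 2, 3, 4, 5, 6, 7, 8, 9, 10, 11}
A = {1, 2, 3, 8}, B = {4, 6, 9, 10}
A ∪ B = {1, 2, 3, 4, 6, 8, 9, 10}
(A ∪ B)' = U \ (A ∪ B) = {5, 7, 11}
Verification via A' ∩ B': A' = {4, 5, 6, 7, 9, 10, 11}, B' = {1, 2, 3, 5, 7, 8, 11}
A' ∩ B' = {5, 7, 11} ✓

{5, 7, 11}


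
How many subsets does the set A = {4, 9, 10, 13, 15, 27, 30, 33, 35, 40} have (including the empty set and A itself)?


Set A = {4, 9, 10, 13, 15, 27, 30, 33, 35, 40}
|A| = 10
The power set P(A) contains all subsets of A.
|P(A)| = 2^|A| = 2^10 = 1024

1024


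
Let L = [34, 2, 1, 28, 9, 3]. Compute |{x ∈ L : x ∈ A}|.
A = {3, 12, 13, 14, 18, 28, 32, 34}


Set A = {3, 12, 13, 14, 18, 28, 32, 34}
Candidates: [34, 2, 1, 28, 9, 3]
Check each candidate:
34 ∈ A, 2 ∉ A, 1 ∉ A, 28 ∈ A, 9 ∉ A, 3 ∈ A
Count of candidates in A: 3

3


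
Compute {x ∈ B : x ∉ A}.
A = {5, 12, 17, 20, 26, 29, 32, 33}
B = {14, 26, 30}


Set A = {5, 12, 17, 20, 26, 29, 32, 33}
Set B = {14, 26, 30}
Check each element of B against A:
14 ∉ A (include), 26 ∈ A, 30 ∉ A (include)
Elements of B not in A: {14, 30}

{14, 30}


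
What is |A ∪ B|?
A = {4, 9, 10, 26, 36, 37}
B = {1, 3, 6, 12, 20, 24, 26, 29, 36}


Set A = {4, 9, 10, 26, 36, 37}, |A| = 6
Set B = {1, 3, 6, 12, 20, 24, 26, 29, 36}, |B| = 9
A ∩ B = {26, 36}, |A ∩ B| = 2
|A ∪ B| = |A| + |B| - |A ∩ B| = 6 + 9 - 2 = 13

13


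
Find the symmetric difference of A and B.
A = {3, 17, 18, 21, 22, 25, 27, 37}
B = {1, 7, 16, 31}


Set A = {3, 17, 18, 21, 22, 25, 27, 37}
Set B = {1, 7, 16, 31}
A △ B = (A \ B) ∪ (B \ A)
Elements in A but not B: {3, 17, 18, 21, 22, 25, 27, 37}
Elements in B but not A: {1, 7, 16, 31}
A △ B = {1, 3, 7, 16, 17, 18, 21, 22, 25, 27, 31, 37}

{1, 3, 7, 16, 17, 18, 21, 22, 25, 27, 31, 37}


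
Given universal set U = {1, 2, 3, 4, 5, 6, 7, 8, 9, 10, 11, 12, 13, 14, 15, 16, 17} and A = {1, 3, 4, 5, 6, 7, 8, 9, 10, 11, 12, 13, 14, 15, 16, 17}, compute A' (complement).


Universal set U = {1, 2, 3, 4, 5, 6, 7, 8, 9, 10, 11, 12, 13, 14, 15, 16, 17}
Set A = {1, 3, 4, 5, 6, 7, 8, 9, 10, 11, 12, 13, 14, 15, 16, 17}
A' = U \ A = elements in U but not in A
Checking each element of U:
1 (in A, exclude), 2 (not in A, include), 3 (in A, exclude), 4 (in A, exclude), 5 (in A, exclude), 6 (in A, exclude), 7 (in A, exclude), 8 (in A, exclude), 9 (in A, exclude), 10 (in A, exclude), 11 (in A, exclude), 12 (in A, exclude), 13 (in A, exclude), 14 (in A, exclude), 15 (in A, exclude), 16 (in A, exclude), 17 (in A, exclude)
A' = {2}

{2}


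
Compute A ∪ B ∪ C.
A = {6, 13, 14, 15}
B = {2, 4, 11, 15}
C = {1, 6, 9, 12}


Set A = {6, 13, 14, 15}
Set B = {2, 4, 11, 15}
Set C = {1, 6, 9, 12}
First, A ∪ B = {2, 4, 6, 11, 13, 14, 15}
Then, (A ∪ B) ∪ C = {1, 2, 4, 6, 9, 11, 12, 13, 14, 15}

{1, 2, 4, 6, 9, 11, 12, 13, 14, 15}


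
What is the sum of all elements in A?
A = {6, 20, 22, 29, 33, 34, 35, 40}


Set A = {6, 20, 22, 29, 33, 34, 35, 40}
Sum = 6 + 20 + 22 + 29 + 33 + 34 + 35 + 40 = 219

219


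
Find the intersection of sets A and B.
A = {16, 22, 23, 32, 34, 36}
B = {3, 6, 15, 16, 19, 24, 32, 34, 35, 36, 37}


Set A = {16, 22, 23, 32, 34, 36}
Set B = {3, 6, 15, 16, 19, 24, 32, 34, 35, 36, 37}
A ∩ B includes only elements in both sets.
Check each element of A against B:
16 ✓, 22 ✗, 23 ✗, 32 ✓, 34 ✓, 36 ✓
A ∩ B = {16, 32, 34, 36}

{16, 32, 34, 36}


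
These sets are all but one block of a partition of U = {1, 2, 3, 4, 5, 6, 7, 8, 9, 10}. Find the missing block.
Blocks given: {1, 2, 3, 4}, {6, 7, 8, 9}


U = {1, 2, 3, 4, 5, 6, 7, 8, 9, 10}
Shown blocks: {1, 2, 3, 4}, {6, 7, 8, 9}
A partition's blocks are pairwise disjoint and cover U, so the missing block = U \ (union of shown blocks).
Union of shown blocks: {1, 2, 3, 4, 6, 7, 8, 9}
Missing block = U \ (union) = {5, 10}

{5, 10}


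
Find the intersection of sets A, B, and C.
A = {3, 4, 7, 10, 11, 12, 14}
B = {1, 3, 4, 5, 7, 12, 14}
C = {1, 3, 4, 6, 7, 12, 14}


Set A = {3, 4, 7, 10, 11, 12, 14}
Set B = {1, 3, 4, 5, 7, 12, 14}
Set C = {1, 3, 4, 6, 7, 12, 14}
First, A ∩ B = {3, 4, 7, 12, 14}
Then, (A ∩ B) ∩ C = {3, 4, 7, 12, 14}

{3, 4, 7, 12, 14}


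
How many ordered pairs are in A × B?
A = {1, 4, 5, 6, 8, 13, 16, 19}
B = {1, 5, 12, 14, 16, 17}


Set A = {1, 4, 5, 6, 8, 13, 16, 19} has 8 elements.
Set B = {1, 5, 12, 14, 16, 17} has 6 elements.
|A × B| = |A| × |B| = 8 × 6 = 48

48


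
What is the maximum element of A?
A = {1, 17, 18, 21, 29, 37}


Set A = {1, 17, 18, 21, 29, 37}
Elements in ascending order: 1, 17, 18, 21, 29, 37
The largest element is 37.

37


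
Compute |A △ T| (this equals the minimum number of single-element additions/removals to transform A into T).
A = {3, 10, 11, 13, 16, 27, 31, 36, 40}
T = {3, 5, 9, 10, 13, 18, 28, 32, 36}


Set A = {3, 10, 11, 13, 16, 27, 31, 36, 40}
Set T = {3, 5, 9, 10, 13, 18, 28, 32, 36}
Elements to remove from A (in A, not in T): {11, 16, 27, 31, 40} → 5 removals
Elements to add to A (in T, not in A): {5, 9, 18, 28, 32} → 5 additions
Total edits = 5 + 5 = 10

10


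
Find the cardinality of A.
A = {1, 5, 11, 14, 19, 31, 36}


Set A = {1, 5, 11, 14, 19, 31, 36}
Listing elements: 1, 5, 11, 14, 19, 31, 36
Counting: 7 elements
|A| = 7

7


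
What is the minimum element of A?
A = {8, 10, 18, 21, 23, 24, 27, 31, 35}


Set A = {8, 10, 18, 21, 23, 24, 27, 31, 35}
Elements in ascending order: 8, 10, 18, 21, 23, 24, 27, 31, 35
The smallest element is 8.

8


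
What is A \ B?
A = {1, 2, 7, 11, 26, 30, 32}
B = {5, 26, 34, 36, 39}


Set A = {1, 2, 7, 11, 26, 30, 32}
Set B = {5, 26, 34, 36, 39}
A \ B includes elements in A that are not in B.
Check each element of A:
1 (not in B, keep), 2 (not in B, keep), 7 (not in B, keep), 11 (not in B, keep), 26 (in B, remove), 30 (not in B, keep), 32 (not in B, keep)
A \ B = {1, 2, 7, 11, 30, 32}

{1, 2, 7, 11, 30, 32}


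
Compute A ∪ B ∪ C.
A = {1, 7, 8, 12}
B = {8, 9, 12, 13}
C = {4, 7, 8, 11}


Set A = {1, 7, 8, 12}
Set B = {8, 9, 12, 13}
Set C = {4, 7, 8, 11}
First, A ∪ B = {1, 7, 8, 9, 12, 13}
Then, (A ∪ B) ∪ C = {1, 4, 7, 8, 9, 11, 12, 13}

{1, 4, 7, 8, 9, 11, 12, 13}


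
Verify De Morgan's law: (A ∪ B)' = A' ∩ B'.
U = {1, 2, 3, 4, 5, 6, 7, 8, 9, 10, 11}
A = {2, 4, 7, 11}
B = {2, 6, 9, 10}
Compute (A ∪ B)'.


U = {1, 2, 3, 4, 5, 6, 7, 8, 9, 10, 11}
A = {2, 4, 7, 11}, B = {2, 6, 9, 10}
A ∪ B = {2, 4, 6, 7, 9, 10, 11}
(A ∪ B)' = U \ (A ∪ B) = {1, 3, 5, 8}
Verification via A' ∩ B': A' = {1, 3, 5, 6, 8, 9, 10}, B' = {1, 3, 4, 5, 7, 8, 11}
A' ∩ B' = {1, 3, 5, 8} ✓

{1, 3, 5, 8}


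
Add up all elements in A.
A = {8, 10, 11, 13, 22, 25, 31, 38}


Set A = {8, 10, 11, 13, 22, 25, 31, 38}
Sum = 8 + 10 + 11 + 13 + 22 + 25 + 31 + 38 = 158

158


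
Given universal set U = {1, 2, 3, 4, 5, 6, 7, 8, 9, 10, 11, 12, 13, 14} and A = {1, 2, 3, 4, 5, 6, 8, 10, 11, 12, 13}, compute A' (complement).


Universal set U = {1, 2, 3, 4, 5, 6, 7, 8, 9, 10, 11, 12, 13, 14}
Set A = {1, 2, 3, 4, 5, 6, 8, 10, 11, 12, 13}
A' = U \ A = elements in U but not in A
Checking each element of U:
1 (in A, exclude), 2 (in A, exclude), 3 (in A, exclude), 4 (in A, exclude), 5 (in A, exclude), 6 (in A, exclude), 7 (not in A, include), 8 (in A, exclude), 9 (not in A, include), 10 (in A, exclude), 11 (in A, exclude), 12 (in A, exclude), 13 (in A, exclude), 14 (not in A, include)
A' = {7, 9, 14}

{7, 9, 14}


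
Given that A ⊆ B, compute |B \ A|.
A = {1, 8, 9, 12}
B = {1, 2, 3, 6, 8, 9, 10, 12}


Set A = {1, 8, 9, 12}, |A| = 4
Set B = {1, 2, 3, 6, 8, 9, 10, 12}, |B| = 8
Since A ⊆ B: B \ A = {2, 3, 6, 10}
|B| - |A| = 8 - 4 = 4

4


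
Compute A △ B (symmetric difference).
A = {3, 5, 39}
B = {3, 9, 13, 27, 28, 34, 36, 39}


Set A = {3, 5, 39}
Set B = {3, 9, 13, 27, 28, 34, 36, 39}
A △ B = (A \ B) ∪ (B \ A)
Elements in A but not B: {5}
Elements in B but not A: {9, 13, 27, 28, 34, 36}
A △ B = {5, 9, 13, 27, 28, 34, 36}

{5, 9, 13, 27, 28, 34, 36}


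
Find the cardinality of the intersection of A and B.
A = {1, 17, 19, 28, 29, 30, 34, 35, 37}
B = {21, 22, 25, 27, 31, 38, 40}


Set A = {1, 17, 19, 28, 29, 30, 34, 35, 37}
Set B = {21, 22, 25, 27, 31, 38, 40}
A ∩ B = {}
|A ∩ B| = 0

0


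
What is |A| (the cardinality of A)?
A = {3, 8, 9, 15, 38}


Set A = {3, 8, 9, 15, 38}
Listing elements: 3, 8, 9, 15, 38
Counting: 5 elements
|A| = 5

5


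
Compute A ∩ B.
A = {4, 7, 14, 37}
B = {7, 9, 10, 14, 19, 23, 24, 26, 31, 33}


Set A = {4, 7, 14, 37}
Set B = {7, 9, 10, 14, 19, 23, 24, 26, 31, 33}
A ∩ B includes only elements in both sets.
Check each element of A against B:
4 ✗, 7 ✓, 14 ✓, 37 ✗
A ∩ B = {7, 14}

{7, 14}


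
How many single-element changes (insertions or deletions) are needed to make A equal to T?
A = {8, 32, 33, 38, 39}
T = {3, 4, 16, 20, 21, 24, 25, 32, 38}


Set A = {8, 32, 33, 38, 39}
Set T = {3, 4, 16, 20, 21, 24, 25, 32, 38}
Elements to remove from A (in A, not in T): {8, 33, 39} → 3 removals
Elements to add to A (in T, not in A): {3, 4, 16, 20, 21, 24, 25} → 7 additions
Total edits = 3 + 7 = 10

10


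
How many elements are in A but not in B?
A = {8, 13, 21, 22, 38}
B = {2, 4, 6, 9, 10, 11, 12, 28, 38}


Set A = {8, 13, 21, 22, 38}
Set B = {2, 4, 6, 9, 10, 11, 12, 28, 38}
A \ B = {8, 13, 21, 22}
|A \ B| = 4

4


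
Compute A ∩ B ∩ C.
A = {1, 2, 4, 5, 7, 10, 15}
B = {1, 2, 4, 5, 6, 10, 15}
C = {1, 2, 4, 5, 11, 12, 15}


Set A = {1, 2, 4, 5, 7, 10, 15}
Set B = {1, 2, 4, 5, 6, 10, 15}
Set C = {1, 2, 4, 5, 11, 12, 15}
First, A ∩ B = {1, 2, 4, 5, 10, 15}
Then, (A ∩ B) ∩ C = {1, 2, 4, 5, 15}

{1, 2, 4, 5, 15}


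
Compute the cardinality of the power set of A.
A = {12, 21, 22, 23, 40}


Set A = {12, 21, 22, 23, 40}
|A| = 5
The power set P(A) contains all subsets of A.
|P(A)| = 2^|A| = 2^5 = 32

32


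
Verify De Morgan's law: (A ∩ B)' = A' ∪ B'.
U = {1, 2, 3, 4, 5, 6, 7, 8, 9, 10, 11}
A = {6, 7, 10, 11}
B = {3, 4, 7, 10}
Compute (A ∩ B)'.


U = {1, 2, 3, 4, 5, 6, 7, 8, 9, 10, 11}
A = {6, 7, 10, 11}, B = {3, 4, 7, 10}
A ∩ B = {7, 10}
(A ∩ B)' = U \ (A ∩ B) = {1, 2, 3, 4, 5, 6, 8, 9, 11}
Verification via A' ∪ B': A' = {1, 2, 3, 4, 5, 8, 9}, B' = {1, 2, 5, 6, 8, 9, 11}
A' ∪ B' = {1, 2, 3, 4, 5, 6, 8, 9, 11} ✓

{1, 2, 3, 4, 5, 6, 8, 9, 11}


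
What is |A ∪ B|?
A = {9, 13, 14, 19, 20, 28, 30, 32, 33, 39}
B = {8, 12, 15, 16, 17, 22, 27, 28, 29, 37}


Set A = {9, 13, 14, 19, 20, 28, 30, 32, 33, 39}, |A| = 10
Set B = {8, 12, 15, 16, 17, 22, 27, 28, 29, 37}, |B| = 10
A ∩ B = {28}, |A ∩ B| = 1
|A ∪ B| = |A| + |B| - |A ∩ B| = 10 + 10 - 1 = 19

19


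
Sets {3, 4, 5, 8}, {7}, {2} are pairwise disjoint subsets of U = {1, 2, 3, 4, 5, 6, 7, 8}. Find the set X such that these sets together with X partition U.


U = {1, 2, 3, 4, 5, 6, 7, 8}
Shown blocks: {3, 4, 5, 8}, {7}, {2}
A partition's blocks are pairwise disjoint and cover U, so the missing block = U \ (union of shown blocks).
Union of shown blocks: {2, 3, 4, 5, 7, 8}
Missing block = U \ (union) = {1, 6}

{1, 6}


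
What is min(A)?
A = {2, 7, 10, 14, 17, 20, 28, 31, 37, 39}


Set A = {2, 7, 10, 14, 17, 20, 28, 31, 37, 39}
Elements in ascending order: 2, 7, 10, 14, 17, 20, 28, 31, 37, 39
The smallest element is 2.

2


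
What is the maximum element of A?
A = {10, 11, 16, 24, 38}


Set A = {10, 11, 16, 24, 38}
Elements in ascending order: 10, 11, 16, 24, 38
The largest element is 38.

38


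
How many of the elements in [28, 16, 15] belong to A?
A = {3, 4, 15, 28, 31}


Set A = {3, 4, 15, 28, 31}
Candidates: [28, 16, 15]
Check each candidate:
28 ∈ A, 16 ∉ A, 15 ∈ A
Count of candidates in A: 2

2


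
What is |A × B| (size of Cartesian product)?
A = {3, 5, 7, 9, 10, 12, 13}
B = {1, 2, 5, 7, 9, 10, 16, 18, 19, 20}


Set A = {3, 5, 7, 9, 10, 12, 13} has 7 elements.
Set B = {1, 2, 5, 7, 9, 10, 16, 18, 19, 20} has 10 elements.
|A × B| = |A| × |B| = 7 × 10 = 70

70


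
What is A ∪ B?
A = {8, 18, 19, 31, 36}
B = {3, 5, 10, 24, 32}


Set A = {8, 18, 19, 31, 36}
Set B = {3, 5, 10, 24, 32}
A ∪ B includes all elements in either set.
Elements from A: {8, 18, 19, 31, 36}
Elements from B not already included: {3, 5, 10, 24, 32}
A ∪ B = {3, 5, 8, 10, 18, 19, 24, 31, 32, 36}

{3, 5, 8, 10, 18, 19, 24, 31, 32, 36}


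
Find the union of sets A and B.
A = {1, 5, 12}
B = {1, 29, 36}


Set A = {1, 5, 12}
Set B = {1, 29, 36}
A ∪ B includes all elements in either set.
Elements from A: {1, 5, 12}
Elements from B not already included: {29, 36}
A ∪ B = {1, 5, 12, 29, 36}

{1, 5, 12, 29, 36}


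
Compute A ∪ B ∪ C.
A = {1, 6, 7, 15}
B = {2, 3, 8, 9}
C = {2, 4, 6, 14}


Set A = {1, 6, 7, 15}
Set B = {2, 3, 8, 9}
Set C = {2, 4, 6, 14}
First, A ∪ B = {1, 2, 3, 6, 7, 8, 9, 15}
Then, (A ∪ B) ∪ C = {1, 2, 3, 4, 6, 7, 8, 9, 14, 15}

{1, 2, 3, 4, 6, 7, 8, 9, 14, 15}


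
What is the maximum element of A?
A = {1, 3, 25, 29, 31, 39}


Set A = {1, 3, 25, 29, 31, 39}
Elements in ascending order: 1, 3, 25, 29, 31, 39
The largest element is 39.

39


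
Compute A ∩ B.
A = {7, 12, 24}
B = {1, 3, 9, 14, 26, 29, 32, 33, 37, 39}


Set A = {7, 12, 24}
Set B = {1, 3, 9, 14, 26, 29, 32, 33, 37, 39}
A ∩ B includes only elements in both sets.
Check each element of A against B:
7 ✗, 12 ✗, 24 ✗
A ∩ B = {}

{}


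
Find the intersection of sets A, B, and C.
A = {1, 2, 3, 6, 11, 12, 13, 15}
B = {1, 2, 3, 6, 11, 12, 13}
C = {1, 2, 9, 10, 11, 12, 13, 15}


Set A = {1, 2, 3, 6, 11, 12, 13, 15}
Set B = {1, 2, 3, 6, 11, 12, 13}
Set C = {1, 2, 9, 10, 11, 12, 13, 15}
First, A ∩ B = {1, 2, 3, 6, 11, 12, 13}
Then, (A ∩ B) ∩ C = {1, 2, 11, 12, 13}

{1, 2, 11, 12, 13}


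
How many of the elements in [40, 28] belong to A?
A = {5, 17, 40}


Set A = {5, 17, 40}
Candidates: [40, 28]
Check each candidate:
40 ∈ A, 28 ∉ A
Count of candidates in A: 1

1


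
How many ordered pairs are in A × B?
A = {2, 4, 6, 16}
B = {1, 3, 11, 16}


Set A = {2, 4, 6, 16} has 4 elements.
Set B = {1, 3, 11, 16} has 4 elements.
|A × B| = |A| × |B| = 4 × 4 = 16

16


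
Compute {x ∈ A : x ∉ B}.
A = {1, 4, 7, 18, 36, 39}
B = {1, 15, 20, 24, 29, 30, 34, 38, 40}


Set A = {1, 4, 7, 18, 36, 39}
Set B = {1, 15, 20, 24, 29, 30, 34, 38, 40}
Check each element of A against B:
1 ∈ B, 4 ∉ B (include), 7 ∉ B (include), 18 ∉ B (include), 36 ∉ B (include), 39 ∉ B (include)
Elements of A not in B: {4, 7, 18, 36, 39}

{4, 7, 18, 36, 39}


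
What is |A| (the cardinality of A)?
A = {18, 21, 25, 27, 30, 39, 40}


Set A = {18, 21, 25, 27, 30, 39, 40}
Listing elements: 18, 21, 25, 27, 30, 39, 40
Counting: 7 elements
|A| = 7

7


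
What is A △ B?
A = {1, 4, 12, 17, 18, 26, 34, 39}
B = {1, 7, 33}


Set A = {1, 4, 12, 17, 18, 26, 34, 39}
Set B = {1, 7, 33}
A △ B = (A \ B) ∪ (B \ A)
Elements in A but not B: {4, 12, 17, 18, 26, 34, 39}
Elements in B but not A: {7, 33}
A △ B = {4, 7, 12, 17, 18, 26, 33, 34, 39}

{4, 7, 12, 17, 18, 26, 33, 34, 39}


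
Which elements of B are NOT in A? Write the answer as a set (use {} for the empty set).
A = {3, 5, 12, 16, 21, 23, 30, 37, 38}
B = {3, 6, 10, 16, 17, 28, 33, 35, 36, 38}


Set A = {3, 5, 12, 16, 21, 23, 30, 37, 38}
Set B = {3, 6, 10, 16, 17, 28, 33, 35, 36, 38}
Check each element of B against A:
3 ∈ A, 6 ∉ A (include), 10 ∉ A (include), 16 ∈ A, 17 ∉ A (include), 28 ∉ A (include), 33 ∉ A (include), 35 ∉ A (include), 36 ∉ A (include), 38 ∈ A
Elements of B not in A: {6, 10, 17, 28, 33, 35, 36}

{6, 10, 17, 28, 33, 35, 36}


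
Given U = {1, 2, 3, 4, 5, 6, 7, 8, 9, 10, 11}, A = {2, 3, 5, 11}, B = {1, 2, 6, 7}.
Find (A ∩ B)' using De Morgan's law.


U = {1, 2, 3, 4, 5, 6, 7, 8, 9, 10, 11}
A = {2, 3, 5, 11}, B = {1, 2, 6, 7}
A ∩ B = {2}
(A ∩ B)' = U \ (A ∩ B) = {1, 3, 4, 5, 6, 7, 8, 9, 10, 11}
Verification via A' ∪ B': A' = {1, 4, 6, 7, 8, 9, 10}, B' = {3, 4, 5, 8, 9, 10, 11}
A' ∪ B' = {1, 3, 4, 5, 6, 7, 8, 9, 10, 11} ✓

{1, 3, 4, 5, 6, 7, 8, 9, 10, 11}


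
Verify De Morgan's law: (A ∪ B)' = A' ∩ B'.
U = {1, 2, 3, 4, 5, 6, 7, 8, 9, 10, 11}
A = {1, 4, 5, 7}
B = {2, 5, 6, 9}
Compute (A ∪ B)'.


U = {1, 2, 3, 4, 5, 6, 7, 8, 9, 10, 11}
A = {1, 4, 5, 7}, B = {2, 5, 6, 9}
A ∪ B = {1, 2, 4, 5, 6, 7, 9}
(A ∪ B)' = U \ (A ∪ B) = {3, 8, 10, 11}
Verification via A' ∩ B': A' = {2, 3, 6, 8, 9, 10, 11}, B' = {1, 3, 4, 7, 8, 10, 11}
A' ∩ B' = {3, 8, 10, 11} ✓

{3, 8, 10, 11}


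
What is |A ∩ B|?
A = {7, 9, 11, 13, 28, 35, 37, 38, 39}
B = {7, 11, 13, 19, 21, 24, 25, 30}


Set A = {7, 9, 11, 13, 28, 35, 37, 38, 39}
Set B = {7, 11, 13, 19, 21, 24, 25, 30}
A ∩ B = {7, 11, 13}
|A ∩ B| = 3

3


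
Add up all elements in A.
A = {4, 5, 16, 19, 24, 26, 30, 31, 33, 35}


Set A = {4, 5, 16, 19, 24, 26, 30, 31, 33, 35}
Sum = 4 + 5 + 16 + 19 + 24 + 26 + 30 + 31 + 33 + 35 = 223

223


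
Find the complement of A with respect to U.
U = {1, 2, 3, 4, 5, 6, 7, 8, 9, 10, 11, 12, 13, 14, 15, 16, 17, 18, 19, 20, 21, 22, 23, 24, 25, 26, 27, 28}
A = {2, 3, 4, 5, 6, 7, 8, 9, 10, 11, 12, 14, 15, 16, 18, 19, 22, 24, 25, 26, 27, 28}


Universal set U = {1, 2, 3, 4, 5, 6, 7, 8, 9, 10, 11, 12, 13, 14, 15, 16, 17, 18, 19, 20, 21, 22, 23, 24, 25, 26, 27, 28}
Set A = {2, 3, 4, 5, 6, 7, 8, 9, 10, 11, 12, 14, 15, 16, 18, 19, 22, 24, 25, 26, 27, 28}
A' = U \ A = elements in U but not in A
Checking each element of U:
1 (not in A, include), 2 (in A, exclude), 3 (in A, exclude), 4 (in A, exclude), 5 (in A, exclude), 6 (in A, exclude), 7 (in A, exclude), 8 (in A, exclude), 9 (in A, exclude), 10 (in A, exclude), 11 (in A, exclude), 12 (in A, exclude), 13 (not in A, include), 14 (in A, exclude), 15 (in A, exclude), 16 (in A, exclude), 17 (not in A, include), 18 (in A, exclude), 19 (in A, exclude), 20 (not in A, include), 21 (not in A, include), 22 (in A, exclude), 23 (not in A, include), 24 (in A, exclude), 25 (in A, exclude), 26 (in A, exclude), 27 (in A, exclude), 28 (in A, exclude)
A' = {1, 13, 17, 20, 21, 23}

{1, 13, 17, 20, 21, 23}


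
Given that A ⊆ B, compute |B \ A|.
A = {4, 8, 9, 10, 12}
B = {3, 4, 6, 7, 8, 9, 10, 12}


Set A = {4, 8, 9, 10, 12}, |A| = 5
Set B = {3, 4, 6, 7, 8, 9, 10, 12}, |B| = 8
Since A ⊆ B: B \ A = {3, 6, 7}
|B| - |A| = 8 - 5 = 3

3


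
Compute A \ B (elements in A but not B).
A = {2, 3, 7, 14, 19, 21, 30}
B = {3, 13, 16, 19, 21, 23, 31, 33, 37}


Set A = {2, 3, 7, 14, 19, 21, 30}
Set B = {3, 13, 16, 19, 21, 23, 31, 33, 37}
A \ B includes elements in A that are not in B.
Check each element of A:
2 (not in B, keep), 3 (in B, remove), 7 (not in B, keep), 14 (not in B, keep), 19 (in B, remove), 21 (in B, remove), 30 (not in B, keep)
A \ B = {2, 7, 14, 30}

{2, 7, 14, 30}


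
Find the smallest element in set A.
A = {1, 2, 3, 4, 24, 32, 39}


Set A = {1, 2, 3, 4, 24, 32, 39}
Elements in ascending order: 1, 2, 3, 4, 24, 32, 39
The smallest element is 1.

1


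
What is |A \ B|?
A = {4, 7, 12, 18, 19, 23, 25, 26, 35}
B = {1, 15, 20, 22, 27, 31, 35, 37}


Set A = {4, 7, 12, 18, 19, 23, 25, 26, 35}
Set B = {1, 15, 20, 22, 27, 31, 35, 37}
A \ B = {4, 7, 12, 18, 19, 23, 25, 26}
|A \ B| = 8

8


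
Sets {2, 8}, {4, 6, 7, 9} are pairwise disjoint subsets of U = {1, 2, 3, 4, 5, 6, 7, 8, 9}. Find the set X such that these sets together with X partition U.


U = {1, 2, 3, 4, 5, 6, 7, 8, 9}
Shown blocks: {2, 8}, {4, 6, 7, 9}
A partition's blocks are pairwise disjoint and cover U, so the missing block = U \ (union of shown blocks).
Union of shown blocks: {2, 4, 6, 7, 8, 9}
Missing block = U \ (union) = {1, 3, 5}

{1, 3, 5}


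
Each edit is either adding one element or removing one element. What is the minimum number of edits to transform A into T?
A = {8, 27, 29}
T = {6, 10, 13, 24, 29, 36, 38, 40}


Set A = {8, 27, 29}
Set T = {6, 10, 13, 24, 29, 36, 38, 40}
Elements to remove from A (in A, not in T): {8, 27} → 2 removals
Elements to add to A (in T, not in A): {6, 10, 13, 24, 36, 38, 40} → 7 additions
Total edits = 2 + 7 = 9

9


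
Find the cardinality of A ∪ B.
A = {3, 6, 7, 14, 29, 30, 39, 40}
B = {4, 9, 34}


Set A = {3, 6, 7, 14, 29, 30, 39, 40}, |A| = 8
Set B = {4, 9, 34}, |B| = 3
A ∩ B = {}, |A ∩ B| = 0
|A ∪ B| = |A| + |B| - |A ∩ B| = 8 + 3 - 0 = 11

11


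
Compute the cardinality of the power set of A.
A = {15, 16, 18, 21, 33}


Set A = {15, 16, 18, 21, 33}
|A| = 5
The power set P(A) contains all subsets of A.
|P(A)| = 2^|A| = 2^5 = 32

32


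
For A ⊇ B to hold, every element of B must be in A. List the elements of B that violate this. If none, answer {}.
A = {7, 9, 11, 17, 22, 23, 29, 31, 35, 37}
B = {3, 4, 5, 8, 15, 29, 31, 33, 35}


Set A = {7, 9, 11, 17, 22, 23, 29, 31, 35, 37}
Set B = {3, 4, 5, 8, 15, 29, 31, 33, 35}
Check each element of B against A:
3 ∉ A (include), 4 ∉ A (include), 5 ∉ A (include), 8 ∉ A (include), 15 ∉ A (include), 29 ∈ A, 31 ∈ A, 33 ∉ A (include), 35 ∈ A
Elements of B not in A: {3, 4, 5, 8, 15, 33}

{3, 4, 5, 8, 15, 33}


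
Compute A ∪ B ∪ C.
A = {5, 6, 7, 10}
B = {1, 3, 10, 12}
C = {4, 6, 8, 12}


Set A = {5, 6, 7, 10}
Set B = {1, 3, 10, 12}
Set C = {4, 6, 8, 12}
First, A ∪ B = {1, 3, 5, 6, 7, 10, 12}
Then, (A ∪ B) ∪ C = {1, 3, 4, 5, 6, 7, 8, 10, 12}

{1, 3, 4, 5, 6, 7, 8, 10, 12}


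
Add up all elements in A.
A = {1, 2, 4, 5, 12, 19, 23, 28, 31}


Set A = {1, 2, 4, 5, 12, 19, 23, 28, 31}
Sum = 1 + 2 + 4 + 5 + 12 + 19 + 23 + 28 + 31 = 125

125


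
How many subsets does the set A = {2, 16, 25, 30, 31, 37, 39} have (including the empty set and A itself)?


Set A = {2, 16, 25, 30, 31, 37, 39}
|A| = 7
The power set P(A) contains all subsets of A.
|P(A)| = 2^|A| = 2^7 = 128

128


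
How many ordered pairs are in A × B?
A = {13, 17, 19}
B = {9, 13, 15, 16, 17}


Set A = {13, 17, 19} has 3 elements.
Set B = {9, 13, 15, 16, 17} has 5 elements.
|A × B| = |A| × |B| = 3 × 5 = 15

15


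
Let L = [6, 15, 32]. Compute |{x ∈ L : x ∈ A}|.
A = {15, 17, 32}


Set A = {15, 17, 32}
Candidates: [6, 15, 32]
Check each candidate:
6 ∉ A, 15 ∈ A, 32 ∈ A
Count of candidates in A: 2

2


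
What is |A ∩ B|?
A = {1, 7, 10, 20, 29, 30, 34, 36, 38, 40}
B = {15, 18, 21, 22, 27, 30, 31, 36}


Set A = {1, 7, 10, 20, 29, 30, 34, 36, 38, 40}
Set B = {15, 18, 21, 22, 27, 30, 31, 36}
A ∩ B = {30, 36}
|A ∩ B| = 2

2


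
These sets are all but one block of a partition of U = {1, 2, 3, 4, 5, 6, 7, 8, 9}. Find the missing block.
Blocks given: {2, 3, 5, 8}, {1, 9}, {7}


U = {1, 2, 3, 4, 5, 6, 7, 8, 9}
Shown blocks: {2, 3, 5, 8}, {1, 9}, {7}
A partition's blocks are pairwise disjoint and cover U, so the missing block = U \ (union of shown blocks).
Union of shown blocks: {1, 2, 3, 5, 7, 8, 9}
Missing block = U \ (union) = {4, 6}

{4, 6}


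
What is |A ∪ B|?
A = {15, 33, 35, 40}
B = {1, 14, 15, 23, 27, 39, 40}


Set A = {15, 33, 35, 40}, |A| = 4
Set B = {1, 14, 15, 23, 27, 39, 40}, |B| = 7
A ∩ B = {15, 40}, |A ∩ B| = 2
|A ∪ B| = |A| + |B| - |A ∩ B| = 4 + 7 - 2 = 9

9


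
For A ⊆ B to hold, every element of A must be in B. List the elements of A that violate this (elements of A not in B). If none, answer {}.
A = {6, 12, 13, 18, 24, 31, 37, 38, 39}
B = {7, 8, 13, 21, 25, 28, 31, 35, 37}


Set A = {6, 12, 13, 18, 24, 31, 37, 38, 39}
Set B = {7, 8, 13, 21, 25, 28, 31, 35, 37}
Check each element of A against B:
6 ∉ B (include), 12 ∉ B (include), 13 ∈ B, 18 ∉ B (include), 24 ∉ B (include), 31 ∈ B, 37 ∈ B, 38 ∉ B (include), 39 ∉ B (include)
Elements of A not in B: {6, 12, 18, 24, 38, 39}

{6, 12, 18, 24, 38, 39}


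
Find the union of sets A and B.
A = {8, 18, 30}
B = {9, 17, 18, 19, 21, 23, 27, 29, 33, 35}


Set A = {8, 18, 30}
Set B = {9, 17, 18, 19, 21, 23, 27, 29, 33, 35}
A ∪ B includes all elements in either set.
Elements from A: {8, 18, 30}
Elements from B not already included: {9, 17, 19, 21, 23, 27, 29, 33, 35}
A ∪ B = {8, 9, 17, 18, 19, 21, 23, 27, 29, 30, 33, 35}

{8, 9, 17, 18, 19, 21, 23, 27, 29, 30, 33, 35}


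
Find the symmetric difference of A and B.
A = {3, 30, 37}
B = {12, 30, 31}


Set A = {3, 30, 37}
Set B = {12, 30, 31}
A △ B = (A \ B) ∪ (B \ A)
Elements in A but not B: {3, 37}
Elements in B but not A: {12, 31}
A △ B = {3, 12, 31, 37}

{3, 12, 31, 37}


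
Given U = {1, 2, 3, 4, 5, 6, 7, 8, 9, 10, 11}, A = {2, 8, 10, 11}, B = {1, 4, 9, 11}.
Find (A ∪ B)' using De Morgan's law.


U = {1, 2, 3, 4, 5, 6, 7, 8, 9, 10, 11}
A = {2, 8, 10, 11}, B = {1, 4, 9, 11}
A ∪ B = {1, 2, 4, 8, 9, 10, 11}
(A ∪ B)' = U \ (A ∪ B) = {3, 5, 6, 7}
Verification via A' ∩ B': A' = {1, 3, 4, 5, 6, 7, 9}, B' = {2, 3, 5, 6, 7, 8, 10}
A' ∩ B' = {3, 5, 6, 7} ✓

{3, 5, 6, 7}


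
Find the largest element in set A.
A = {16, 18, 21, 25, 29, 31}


Set A = {16, 18, 21, 25, 29, 31}
Elements in ascending order: 16, 18, 21, 25, 29, 31
The largest element is 31.

31


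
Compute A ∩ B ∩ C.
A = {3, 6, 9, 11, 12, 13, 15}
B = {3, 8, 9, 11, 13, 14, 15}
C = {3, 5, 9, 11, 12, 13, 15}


Set A = {3, 6, 9, 11, 12, 13, 15}
Set B = {3, 8, 9, 11, 13, 14, 15}
Set C = {3, 5, 9, 11, 12, 13, 15}
First, A ∩ B = {3, 9, 11, 13, 15}
Then, (A ∩ B) ∩ C = {3, 9, 11, 13, 15}

{3, 9, 11, 13, 15}


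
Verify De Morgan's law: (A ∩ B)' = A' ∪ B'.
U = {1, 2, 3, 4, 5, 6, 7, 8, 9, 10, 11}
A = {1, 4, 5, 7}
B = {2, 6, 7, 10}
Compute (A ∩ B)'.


U = {1, 2, 3, 4, 5, 6, 7, 8, 9, 10, 11}
A = {1, 4, 5, 7}, B = {2, 6, 7, 10}
A ∩ B = {7}
(A ∩ B)' = U \ (A ∩ B) = {1, 2, 3, 4, 5, 6, 8, 9, 10, 11}
Verification via A' ∪ B': A' = {2, 3, 6, 8, 9, 10, 11}, B' = {1, 3, 4, 5, 8, 9, 11}
A' ∪ B' = {1, 2, 3, 4, 5, 6, 8, 9, 10, 11} ✓

{1, 2, 3, 4, 5, 6, 8, 9, 10, 11}


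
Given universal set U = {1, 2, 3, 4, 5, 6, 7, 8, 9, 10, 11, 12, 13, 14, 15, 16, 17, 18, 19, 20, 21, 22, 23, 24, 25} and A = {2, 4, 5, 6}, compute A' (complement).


Universal set U = {1, 2, 3, 4, 5, 6, 7, 8, 9, 10, 11, 12, 13, 14, 15, 16, 17, 18, 19, 20, 21, 22, 23, 24, 25}
Set A = {2, 4, 5, 6}
A' = U \ A = elements in U but not in A
Checking each element of U:
1 (not in A, include), 2 (in A, exclude), 3 (not in A, include), 4 (in A, exclude), 5 (in A, exclude), 6 (in A, exclude), 7 (not in A, include), 8 (not in A, include), 9 (not in A, include), 10 (not in A, include), 11 (not in A, include), 12 (not in A, include), 13 (not in A, include), 14 (not in A, include), 15 (not in A, include), 16 (not in A, include), 17 (not in A, include), 18 (not in A, include), 19 (not in A, include), 20 (not in A, include), 21 (not in A, include), 22 (not in A, include), 23 (not in A, include), 24 (not in A, include), 25 (not in A, include)
A' = {1, 3, 7, 8, 9, 10, 11, 12, 13, 14, 15, 16, 17, 18, 19, 20, 21, 22, 23, 24, 25}

{1, 3, 7, 8, 9, 10, 11, 12, 13, 14, 15, 16, 17, 18, 19, 20, 21, 22, 23, 24, 25}


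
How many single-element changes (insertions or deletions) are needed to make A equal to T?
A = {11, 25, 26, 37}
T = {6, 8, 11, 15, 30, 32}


Set A = {11, 25, 26, 37}
Set T = {6, 8, 11, 15, 30, 32}
Elements to remove from A (in A, not in T): {25, 26, 37} → 3 removals
Elements to add to A (in T, not in A): {6, 8, 15, 30, 32} → 5 additions
Total edits = 3 + 5 = 8

8


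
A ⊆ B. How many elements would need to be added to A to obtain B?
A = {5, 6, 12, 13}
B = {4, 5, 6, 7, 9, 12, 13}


Set A = {5, 6, 12, 13}, |A| = 4
Set B = {4, 5, 6, 7, 9, 12, 13}, |B| = 7
Since A ⊆ B: B \ A = {4, 7, 9}
|B| - |A| = 7 - 4 = 3

3


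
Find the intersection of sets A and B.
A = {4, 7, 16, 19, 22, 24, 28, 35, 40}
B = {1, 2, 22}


Set A = {4, 7, 16, 19, 22, 24, 28, 35, 40}
Set B = {1, 2, 22}
A ∩ B includes only elements in both sets.
Check each element of A against B:
4 ✗, 7 ✗, 16 ✗, 19 ✗, 22 ✓, 24 ✗, 28 ✗, 35 ✗, 40 ✗
A ∩ B = {22}

{22}


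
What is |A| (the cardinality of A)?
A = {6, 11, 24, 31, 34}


Set A = {6, 11, 24, 31, 34}
Listing elements: 6, 11, 24, 31, 34
Counting: 5 elements
|A| = 5

5


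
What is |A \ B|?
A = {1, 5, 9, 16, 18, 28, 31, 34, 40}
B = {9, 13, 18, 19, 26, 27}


Set A = {1, 5, 9, 16, 18, 28, 31, 34, 40}
Set B = {9, 13, 18, 19, 26, 27}
A \ B = {1, 5, 16, 28, 31, 34, 40}
|A \ B| = 7

7


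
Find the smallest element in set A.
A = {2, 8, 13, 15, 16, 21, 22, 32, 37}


Set A = {2, 8, 13, 15, 16, 21, 22, 32, 37}
Elements in ascending order: 2, 8, 13, 15, 16, 21, 22, 32, 37
The smallest element is 2.

2


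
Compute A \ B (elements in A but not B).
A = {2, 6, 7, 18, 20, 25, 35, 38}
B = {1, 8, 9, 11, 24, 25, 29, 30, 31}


Set A = {2, 6, 7, 18, 20, 25, 35, 38}
Set B = {1, 8, 9, 11, 24, 25, 29, 30, 31}
A \ B includes elements in A that are not in B.
Check each element of A:
2 (not in B, keep), 6 (not in B, keep), 7 (not in B, keep), 18 (not in B, keep), 20 (not in B, keep), 25 (in B, remove), 35 (not in B, keep), 38 (not in B, keep)
A \ B = {2, 6, 7, 18, 20, 35, 38}

{2, 6, 7, 18, 20, 35, 38}


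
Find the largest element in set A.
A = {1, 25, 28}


Set A = {1, 25, 28}
Elements in ascending order: 1, 25, 28
The largest element is 28.

28


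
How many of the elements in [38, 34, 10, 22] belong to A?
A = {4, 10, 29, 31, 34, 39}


Set A = {4, 10, 29, 31, 34, 39}
Candidates: [38, 34, 10, 22]
Check each candidate:
38 ∉ A, 34 ∈ A, 10 ∈ A, 22 ∉ A
Count of candidates in A: 2

2


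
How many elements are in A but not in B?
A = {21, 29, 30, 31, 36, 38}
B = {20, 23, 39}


Set A = {21, 29, 30, 31, 36, 38}
Set B = {20, 23, 39}
A \ B = {21, 29, 30, 31, 36, 38}
|A \ B| = 6

6


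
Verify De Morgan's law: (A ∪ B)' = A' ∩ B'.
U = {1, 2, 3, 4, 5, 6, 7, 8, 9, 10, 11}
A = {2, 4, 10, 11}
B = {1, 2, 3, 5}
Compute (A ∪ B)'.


U = {1, 2, 3, 4, 5, 6, 7, 8, 9, 10, 11}
A = {2, 4, 10, 11}, B = {1, 2, 3, 5}
A ∪ B = {1, 2, 3, 4, 5, 10, 11}
(A ∪ B)' = U \ (A ∪ B) = {6, 7, 8, 9}
Verification via A' ∩ B': A' = {1, 3, 5, 6, 7, 8, 9}, B' = {4, 6, 7, 8, 9, 10, 11}
A' ∩ B' = {6, 7, 8, 9} ✓

{6, 7, 8, 9}


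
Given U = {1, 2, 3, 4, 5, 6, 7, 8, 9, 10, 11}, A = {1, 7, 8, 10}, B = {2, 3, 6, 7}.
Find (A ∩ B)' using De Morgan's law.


U = {1, 2, 3, 4, 5, 6, 7, 8, 9, 10, 11}
A = {1, 7, 8, 10}, B = {2, 3, 6, 7}
A ∩ B = {7}
(A ∩ B)' = U \ (A ∩ B) = {1, 2, 3, 4, 5, 6, 8, 9, 10, 11}
Verification via A' ∪ B': A' = {2, 3, 4, 5, 6, 9, 11}, B' = {1, 4, 5, 8, 9, 10, 11}
A' ∪ B' = {1, 2, 3, 4, 5, 6, 8, 9, 10, 11} ✓

{1, 2, 3, 4, 5, 6, 8, 9, 10, 11}


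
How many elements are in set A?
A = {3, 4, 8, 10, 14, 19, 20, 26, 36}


Set A = {3, 4, 8, 10, 14, 19, 20, 26, 36}
Listing elements: 3, 4, 8, 10, 14, 19, 20, 26, 36
Counting: 9 elements
|A| = 9

9


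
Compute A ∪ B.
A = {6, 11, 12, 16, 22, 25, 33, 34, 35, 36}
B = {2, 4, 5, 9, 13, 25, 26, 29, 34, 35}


Set A = {6, 11, 12, 16, 22, 25, 33, 34, 35, 36}
Set B = {2, 4, 5, 9, 13, 25, 26, 29, 34, 35}
A ∪ B includes all elements in either set.
Elements from A: {6, 11, 12, 16, 22, 25, 33, 34, 35, 36}
Elements from B not already included: {2, 4, 5, 9, 13, 26, 29}
A ∪ B = {2, 4, 5, 6, 9, 11, 12, 13, 16, 22, 25, 26, 29, 33, 34, 35, 36}

{2, 4, 5, 6, 9, 11, 12, 13, 16, 22, 25, 26, 29, 33, 34, 35, 36}


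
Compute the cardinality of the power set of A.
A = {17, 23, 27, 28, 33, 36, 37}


Set A = {17, 23, 27, 28, 33, 36, 37}
|A| = 7
The power set P(A) contains all subsets of A.
|P(A)| = 2^|A| = 2^7 = 128

128


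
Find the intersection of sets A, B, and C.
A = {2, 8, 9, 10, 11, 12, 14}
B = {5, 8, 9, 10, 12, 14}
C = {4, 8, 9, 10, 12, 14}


Set A = {2, 8, 9, 10, 11, 12, 14}
Set B = {5, 8, 9, 10, 12, 14}
Set C = {4, 8, 9, 10, 12, 14}
First, A ∩ B = {8, 9, 10, 12, 14}
Then, (A ∩ B) ∩ C = {8, 9, 10, 12, 14}

{8, 9, 10, 12, 14}


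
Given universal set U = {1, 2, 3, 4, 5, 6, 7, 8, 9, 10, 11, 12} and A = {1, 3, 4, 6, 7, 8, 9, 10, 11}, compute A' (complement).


Universal set U = {1, 2, 3, 4, 5, 6, 7, 8, 9, 10, 11, 12}
Set A = {1, 3, 4, 6, 7, 8, 9, 10, 11}
A' = U \ A = elements in U but not in A
Checking each element of U:
1 (in A, exclude), 2 (not in A, include), 3 (in A, exclude), 4 (in A, exclude), 5 (not in A, include), 6 (in A, exclude), 7 (in A, exclude), 8 (in A, exclude), 9 (in A, exclude), 10 (in A, exclude), 11 (in A, exclude), 12 (not in A, include)
A' = {2, 5, 12}

{2, 5, 12}


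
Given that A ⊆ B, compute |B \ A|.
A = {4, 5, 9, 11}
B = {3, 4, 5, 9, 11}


Set A = {4, 5, 9, 11}, |A| = 4
Set B = {3, 4, 5, 9, 11}, |B| = 5
Since A ⊆ B: B \ A = {3}
|B| - |A| = 5 - 4 = 1

1


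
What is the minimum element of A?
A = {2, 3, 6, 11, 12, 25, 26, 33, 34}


Set A = {2, 3, 6, 11, 12, 25, 26, 33, 34}
Elements in ascending order: 2, 3, 6, 11, 12, 25, 26, 33, 34
The smallest element is 2.

2


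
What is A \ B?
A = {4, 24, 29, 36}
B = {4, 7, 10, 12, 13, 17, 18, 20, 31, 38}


Set A = {4, 24, 29, 36}
Set B = {4, 7, 10, 12, 13, 17, 18, 20, 31, 38}
A \ B includes elements in A that are not in B.
Check each element of A:
4 (in B, remove), 24 (not in B, keep), 29 (not in B, keep), 36 (not in B, keep)
A \ B = {24, 29, 36}

{24, 29, 36}


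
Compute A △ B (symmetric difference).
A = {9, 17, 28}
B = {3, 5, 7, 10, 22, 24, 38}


Set A = {9, 17, 28}
Set B = {3, 5, 7, 10, 22, 24, 38}
A △ B = (A \ B) ∪ (B \ A)
Elements in A but not B: {9, 17, 28}
Elements in B but not A: {3, 5, 7, 10, 22, 24, 38}
A △ B = {3, 5, 7, 9, 10, 17, 22, 24, 28, 38}

{3, 5, 7, 9, 10, 17, 22, 24, 28, 38}


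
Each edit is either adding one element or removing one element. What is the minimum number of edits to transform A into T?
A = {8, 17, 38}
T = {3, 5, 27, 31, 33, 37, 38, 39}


Set A = {8, 17, 38}
Set T = {3, 5, 27, 31, 33, 37, 38, 39}
Elements to remove from A (in A, not in T): {8, 17} → 2 removals
Elements to add to A (in T, not in A): {3, 5, 27, 31, 33, 37, 39} → 7 additions
Total edits = 2 + 7 = 9

9
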